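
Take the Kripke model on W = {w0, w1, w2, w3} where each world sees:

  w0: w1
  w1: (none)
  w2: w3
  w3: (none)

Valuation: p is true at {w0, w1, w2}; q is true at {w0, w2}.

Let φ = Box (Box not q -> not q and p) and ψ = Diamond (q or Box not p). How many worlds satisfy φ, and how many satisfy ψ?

For Box (Box not q -> not q and p):
w0: successors {w1}; Box not q -> not q and p there: w1:T. ✓
w1: no successors, so Box (Box not q -> not q and p) holds vacuously. ✓
w2: successors {w3}; Box not q -> not q and p there: w3:F. ✗
w3: no successors, so Box (Box not q -> not q and p) holds vacuously. ✓
— 3 worlds.
For Diamond (q or Box not p):
w0: successors {w1}; q or Box not p there: w1:T. ✓
w1: no successors, so Diamond (q or Box not p) fails. ✗
w2: successors {w3}; q or Box not p there: w3:T. ✓
w3: no successors, so Diamond (q or Box not p) fails. ✗
— 2 worlds.

3 and 2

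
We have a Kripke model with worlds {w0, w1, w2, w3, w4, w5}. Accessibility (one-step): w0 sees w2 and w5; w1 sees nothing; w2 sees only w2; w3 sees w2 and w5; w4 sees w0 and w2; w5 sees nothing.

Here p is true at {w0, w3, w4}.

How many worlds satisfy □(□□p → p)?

4

w0: successors {w2, w5}; □□p → p there: w2:T, w5:F. ✗
w1: no successors, so □(□□p → p) holds vacuously. ✓
w2: successors {w2}; □□p → p there: w2:T. ✓
w3: successors {w2, w5}; □□p → p there: w2:T, w5:F. ✗
w4: successors {w0, w2}; □□p → p there: w0:T, w2:T. ✓
w5: no successors, so □(□□p → p) holds vacuously. ✓
Satisfying worlds: {w1, w2, w4, w5}.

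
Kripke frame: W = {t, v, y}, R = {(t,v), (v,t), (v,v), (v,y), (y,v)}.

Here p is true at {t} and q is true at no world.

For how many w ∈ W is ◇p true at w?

1

t: successors {v}; p there: v:F. ✗
v: successors {t, v, y}; p there: t:T, v:F, y:F. ✓
y: successors {v}; p there: v:F. ✗
Satisfying worlds: {v}.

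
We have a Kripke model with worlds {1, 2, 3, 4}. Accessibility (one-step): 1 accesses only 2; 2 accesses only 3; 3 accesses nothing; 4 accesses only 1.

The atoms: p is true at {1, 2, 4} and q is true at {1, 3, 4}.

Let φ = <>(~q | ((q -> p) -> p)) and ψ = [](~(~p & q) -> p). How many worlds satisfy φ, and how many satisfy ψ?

For <>(~q | ((q -> p) -> p)):
1: successors {2}; ~q | ((q -> p) -> p) there: 2:T. ✓
2: successors {3}; ~q | ((q -> p) -> p) there: 3:T. ✓
3: no successors, so <>(~q | ((q -> p) -> p)) fails. ✗
4: successors {1}; ~q | ((q -> p) -> p) there: 1:T. ✓
— 3 worlds.
For [](~(~p & q) -> p):
1: successors {2}; ~(~p & q) -> p there: 2:T. ✓
2: successors {3}; ~(~p & q) -> p there: 3:T. ✓
3: no successors, so [](~(~p & q) -> p) holds vacuously. ✓
4: successors {1}; ~(~p & q) -> p there: 1:T. ✓
— 4 worlds.

3 and 4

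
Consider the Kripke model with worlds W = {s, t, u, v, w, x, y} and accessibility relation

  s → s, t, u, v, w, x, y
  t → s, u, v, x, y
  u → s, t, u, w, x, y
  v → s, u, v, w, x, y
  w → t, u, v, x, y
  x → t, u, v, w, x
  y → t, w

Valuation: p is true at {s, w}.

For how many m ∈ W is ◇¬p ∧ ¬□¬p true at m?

6

s: ◇¬p is T, ¬□¬p is T. ✓
t: ◇¬p is T, ¬□¬p is T. ✓
u: ◇¬p is T, ¬□¬p is T. ✓
v: ◇¬p is T, ¬□¬p is T. ✓
w: ◇¬p is T, ¬□¬p is F. ✗
x: ◇¬p is T, ¬□¬p is T. ✓
y: ◇¬p is T, ¬□¬p is T. ✓
Satisfying worlds: {s, t, u, v, x, y}.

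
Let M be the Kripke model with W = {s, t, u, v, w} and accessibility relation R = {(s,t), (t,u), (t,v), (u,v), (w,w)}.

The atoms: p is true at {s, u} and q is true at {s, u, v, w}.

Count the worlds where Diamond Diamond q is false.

2

s: successors {t}; Diamond q there: t:T. ✓
t: successors {u, v}; Diamond q there: u:T, v:F. ✓
u: successors {v}; Diamond q there: v:F. ✗
v: no successors, so Diamond Diamond q fails. ✗
w: successors {w}; Diamond q there: w:T. ✓
Satisfying worlds: {s, t, w}.
So Diamond Diamond q fails at the other 2 worlds.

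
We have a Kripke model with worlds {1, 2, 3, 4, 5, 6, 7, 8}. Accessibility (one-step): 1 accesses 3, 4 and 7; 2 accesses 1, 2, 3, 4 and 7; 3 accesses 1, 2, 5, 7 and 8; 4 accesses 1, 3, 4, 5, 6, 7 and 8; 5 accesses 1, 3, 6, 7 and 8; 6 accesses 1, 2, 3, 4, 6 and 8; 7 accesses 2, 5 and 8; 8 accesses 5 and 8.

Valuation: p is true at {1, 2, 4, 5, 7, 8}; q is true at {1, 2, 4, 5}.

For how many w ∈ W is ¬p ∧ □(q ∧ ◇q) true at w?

1: ¬p is F, □(q ∧ ◇q) is F. ✗
2: ¬p is F, □(q ∧ ◇q) is F. ✗
3: ¬p is T, □(q ∧ ◇q) is F. ✗
4: ¬p is F, □(q ∧ ◇q) is F. ✗
5: ¬p is F, □(q ∧ ◇q) is F. ✗
6: ¬p is T, □(q ∧ ◇q) is F. ✗
7: ¬p is F, □(q ∧ ◇q) is F. ✗
8: ¬p is F, □(q ∧ ◇q) is F. ✗
Satisfying worlds: ∅.

0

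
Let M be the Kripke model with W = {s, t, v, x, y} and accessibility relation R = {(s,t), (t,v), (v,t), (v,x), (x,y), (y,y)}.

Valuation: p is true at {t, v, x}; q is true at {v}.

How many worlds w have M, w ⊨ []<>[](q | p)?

s: successors {t}; <>[](q | p) there: t:T. ✓
t: successors {v}; <>[](q | p) there: v:T. ✓
v: successors {t, x}; <>[](q | p) there: t:T, x:F. ✗
x: successors {y}; <>[](q | p) there: y:F. ✗
y: successors {y}; <>[](q | p) there: y:F. ✗
Satisfying worlds: {s, t}.

2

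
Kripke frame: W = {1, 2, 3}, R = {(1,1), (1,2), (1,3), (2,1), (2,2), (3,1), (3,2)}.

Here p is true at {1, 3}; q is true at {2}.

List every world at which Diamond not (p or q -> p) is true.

1: successors {1, 2, 3}; not (p or q -> p) there: 1:F, 2:T, 3:F. ✓
2: successors {1, 2}; not (p or q -> p) there: 1:F, 2:T. ✓
3: successors {1, 2}; not (p or q -> p) there: 1:F, 2:T. ✓

{1, 2, 3}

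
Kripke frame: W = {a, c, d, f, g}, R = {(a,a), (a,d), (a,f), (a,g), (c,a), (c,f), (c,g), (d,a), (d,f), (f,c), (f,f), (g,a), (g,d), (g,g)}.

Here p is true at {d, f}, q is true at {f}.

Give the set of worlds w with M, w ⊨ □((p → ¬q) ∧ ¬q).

{g}

a: successors {a, d, f, g}; (p → ¬q) ∧ ¬q there: a:T, d:T, f:F, g:T. ✗
c: successors {a, f, g}; (p → ¬q) ∧ ¬q there: a:T, f:F, g:T. ✗
d: successors {a, f}; (p → ¬q) ∧ ¬q there: a:T, f:F. ✗
f: successors {c, f}; (p → ¬q) ∧ ¬q there: c:T, f:F. ✗
g: successors {a, d, g}; (p → ¬q) ∧ ¬q there: a:T, d:T, g:T. ✓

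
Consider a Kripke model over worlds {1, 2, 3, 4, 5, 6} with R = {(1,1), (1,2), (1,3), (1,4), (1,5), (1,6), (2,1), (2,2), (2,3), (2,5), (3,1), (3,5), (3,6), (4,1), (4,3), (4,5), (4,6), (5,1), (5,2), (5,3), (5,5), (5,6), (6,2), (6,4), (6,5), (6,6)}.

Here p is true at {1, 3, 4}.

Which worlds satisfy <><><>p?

{1, 2, 3, 4, 5, 6}

1: successors {1, 2, 3, 4, 5, 6}; <><>p there: 1:T, 2:T, 3:T, 4:T, 5:T, 6:T. ✓
2: successors {1, 2, 3, 5}; <><>p there: 1:T, 2:T, 3:T, 5:T. ✓
3: successors {1, 5, 6}; <><>p there: 1:T, 5:T, 6:T. ✓
4: successors {1, 3, 5, 6}; <><>p there: 1:T, 3:T, 5:T, 6:T. ✓
5: successors {1, 2, 3, 5, 6}; <><>p there: 1:T, 2:T, 3:T, 5:T, 6:T. ✓
6: successors {2, 4, 5, 6}; <><>p there: 2:T, 4:T, 5:T, 6:T. ✓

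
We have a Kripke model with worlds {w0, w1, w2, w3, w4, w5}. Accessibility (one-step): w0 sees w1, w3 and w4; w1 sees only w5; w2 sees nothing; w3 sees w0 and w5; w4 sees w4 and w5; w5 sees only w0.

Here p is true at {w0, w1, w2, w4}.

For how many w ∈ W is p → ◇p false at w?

w0: p is T, ◇p is T. ✓
w1: p is T, ◇p is F. ✗
w2: p is T, ◇p is F. ✗
w3: p is F, ◇p is T. ✓
w4: p is T, ◇p is T. ✓
w5: p is F, ◇p is T. ✓
Satisfying worlds: {w0, w3, w4, w5}.
So p → ◇p fails at the other 2 worlds.

2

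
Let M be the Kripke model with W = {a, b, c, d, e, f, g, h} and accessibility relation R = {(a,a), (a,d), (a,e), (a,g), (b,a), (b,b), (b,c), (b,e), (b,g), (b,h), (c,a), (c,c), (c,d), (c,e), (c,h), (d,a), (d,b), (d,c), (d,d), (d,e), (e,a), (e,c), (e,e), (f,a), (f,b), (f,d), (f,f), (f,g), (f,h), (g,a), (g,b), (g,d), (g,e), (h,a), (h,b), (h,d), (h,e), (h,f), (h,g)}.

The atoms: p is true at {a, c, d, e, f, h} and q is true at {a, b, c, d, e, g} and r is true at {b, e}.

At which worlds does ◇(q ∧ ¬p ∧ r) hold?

a: successors {a, d, e, g}; q ∧ ¬p ∧ r there: a:F, d:F, e:F, g:F. ✗
b: successors {a, b, c, e, g, h}; q ∧ ¬p ∧ r there: a:F, b:T, c:F, e:F, g:F, h:F. ✓
c: successors {a, c, d, e, h}; q ∧ ¬p ∧ r there: a:F, c:F, d:F, e:F, h:F. ✗
d: successors {a, b, c, d, e}; q ∧ ¬p ∧ r there: a:F, b:T, c:F, d:F, e:F. ✓
e: successors {a, c, e}; q ∧ ¬p ∧ r there: a:F, c:F, e:F. ✗
f: successors {a, b, d, f, g, h}; q ∧ ¬p ∧ r there: a:F, b:T, d:F, f:F, g:F, h:F. ✓
g: successors {a, b, d, e}; q ∧ ¬p ∧ r there: a:F, b:T, d:F, e:F. ✓
h: successors {a, b, d, e, f, g}; q ∧ ¬p ∧ r there: a:F, b:T, d:F, e:F, f:F, g:F. ✓

{b, d, f, g, h}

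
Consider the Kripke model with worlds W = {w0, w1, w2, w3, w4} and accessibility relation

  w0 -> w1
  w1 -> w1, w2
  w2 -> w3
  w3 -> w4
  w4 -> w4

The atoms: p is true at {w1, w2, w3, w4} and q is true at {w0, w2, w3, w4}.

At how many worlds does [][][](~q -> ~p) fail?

2

w0: successors {w1}; [][](~q -> ~p) there: w1:F. ✗
w1: successors {w1, w2}; [][](~q -> ~p) there: w1:F, w2:T. ✗
w2: successors {w3}; [][](~q -> ~p) there: w3:T. ✓
w3: successors {w4}; [][](~q -> ~p) there: w4:T. ✓
w4: successors {w4}; [][](~q -> ~p) there: w4:T. ✓
Satisfying worlds: {w2, w3, w4}.
So [][][](~q -> ~p) fails at the other 2 worlds.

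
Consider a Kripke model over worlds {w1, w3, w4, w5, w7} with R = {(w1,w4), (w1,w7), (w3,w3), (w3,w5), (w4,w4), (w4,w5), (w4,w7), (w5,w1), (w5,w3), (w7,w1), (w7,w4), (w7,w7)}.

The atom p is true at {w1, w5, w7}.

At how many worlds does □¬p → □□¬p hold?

5

w1: □¬p is F, □□¬p is F. ✓
w3: □¬p is F, □□¬p is F. ✓
w4: □¬p is F, □□¬p is F. ✓
w5: □¬p is F, □□¬p is F. ✓
w7: □¬p is F, □□¬p is F. ✓
Satisfying worlds: {w1, w3, w4, w5, w7}.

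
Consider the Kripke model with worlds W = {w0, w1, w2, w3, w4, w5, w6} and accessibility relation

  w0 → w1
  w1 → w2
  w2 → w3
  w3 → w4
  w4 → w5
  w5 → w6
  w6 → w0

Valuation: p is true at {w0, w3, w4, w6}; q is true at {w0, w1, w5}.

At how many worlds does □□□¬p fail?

w0: successors {w1}; □□¬p there: w1:F. ✗
w1: successors {w2}; □□¬p there: w2:F. ✗
w2: successors {w3}; □□¬p there: w3:T. ✓
w3: successors {w4}; □□¬p there: w4:F. ✗
w4: successors {w5}; □□¬p there: w5:F. ✗
w5: successors {w6}; □□¬p there: w6:T. ✓
w6: successors {w0}; □□¬p there: w0:T. ✓
Satisfying worlds: {w2, w5, w6}.
So □□□¬p fails at the other 4 worlds.

4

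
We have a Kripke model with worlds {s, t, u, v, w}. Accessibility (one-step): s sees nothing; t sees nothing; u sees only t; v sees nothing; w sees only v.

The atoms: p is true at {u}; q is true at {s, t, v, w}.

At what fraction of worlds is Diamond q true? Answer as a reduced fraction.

2/5

s: no successors, so Diamond q fails. ✗
t: no successors, so Diamond q fails. ✗
u: successors {t}; q there: t:T. ✓
v: no successors, so Diamond q fails. ✗
w: successors {v}; q there: v:T. ✓
That's 2 of 5 worlds, so 2/5.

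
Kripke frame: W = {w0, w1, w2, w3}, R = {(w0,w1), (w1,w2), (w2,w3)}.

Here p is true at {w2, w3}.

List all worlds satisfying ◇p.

{w1, w2}

w0: successors {w1}; p there: w1:F. ✗
w1: successors {w2}; p there: w2:T. ✓
w2: successors {w3}; p there: w3:T. ✓
w3: no successors, so ◇p fails. ✗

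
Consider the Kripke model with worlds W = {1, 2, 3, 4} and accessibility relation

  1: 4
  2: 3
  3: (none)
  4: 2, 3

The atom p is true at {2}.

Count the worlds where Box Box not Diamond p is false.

0

1: successors {4}; Box not Diamond p there: 4:T. ✓
2: successors {3}; Box not Diamond p there: 3:T. ✓
3: no successors, so Box Box not Diamond p holds vacuously. ✓
4: successors {2, 3}; Box not Diamond p there: 2:T, 3:T. ✓
Satisfying worlds: {1, 2, 3, 4}.
So Box Box not Diamond p fails at the other 0 worlds.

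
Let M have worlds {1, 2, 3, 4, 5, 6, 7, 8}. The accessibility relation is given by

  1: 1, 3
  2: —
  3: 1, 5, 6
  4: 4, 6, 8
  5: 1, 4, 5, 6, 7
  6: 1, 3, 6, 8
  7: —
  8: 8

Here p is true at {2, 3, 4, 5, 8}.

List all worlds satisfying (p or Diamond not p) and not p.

{1, 6}

1: p or Diamond not p is T, not p is T. ✓
2: p or Diamond not p is T, not p is F. ✗
3: p or Diamond not p is T, not p is F. ✗
4: p or Diamond not p is T, not p is F. ✗
5: p or Diamond not p is T, not p is F. ✗
6: p or Diamond not p is T, not p is T. ✓
7: p or Diamond not p is F, not p is T. ✗
8: p or Diamond not p is T, not p is F. ✗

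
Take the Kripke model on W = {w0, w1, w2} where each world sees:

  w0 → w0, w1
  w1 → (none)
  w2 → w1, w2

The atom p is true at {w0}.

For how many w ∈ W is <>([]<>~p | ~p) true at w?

2

w0: successors {w0, w1}; []<>~p | ~p there: w0:F, w1:T. ✓
w1: no successors, so <>([]<>~p | ~p) fails. ✗
w2: successors {w1, w2}; []<>~p | ~p there: w1:T, w2:T. ✓
Satisfying worlds: {w0, w2}.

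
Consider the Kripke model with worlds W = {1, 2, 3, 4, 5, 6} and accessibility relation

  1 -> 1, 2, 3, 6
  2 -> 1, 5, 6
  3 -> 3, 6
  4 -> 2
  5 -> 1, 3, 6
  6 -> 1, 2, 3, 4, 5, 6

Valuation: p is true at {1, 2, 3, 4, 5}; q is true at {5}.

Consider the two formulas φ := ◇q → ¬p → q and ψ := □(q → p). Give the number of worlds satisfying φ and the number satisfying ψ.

For ◇q → ¬p → q:
1: ◇q is F, ¬p → q is T. ✓
2: ◇q is T, ¬p → q is T. ✓
3: ◇q is F, ¬p → q is T. ✓
4: ◇q is F, ¬p → q is T. ✓
5: ◇q is F, ¬p → q is T. ✓
6: ◇q is T, ¬p → q is F. ✗
— 5 worlds.
For □(q → p):
1: successors {1, 2, 3, 6}; q → p there: 1:T, 2:T, 3:T, 6:T. ✓
2: successors {1, 5, 6}; q → p there: 1:T, 5:T, 6:T. ✓
3: successors {3, 6}; q → p there: 3:T, 6:T. ✓
4: successors {2}; q → p there: 2:T. ✓
5: successors {1, 3, 6}; q → p there: 1:T, 3:T, 6:T. ✓
6: successors {1, 2, 3, 4, 5, 6}; q → p there: 1:T, 2:T, 3:T, 4:T, 5:T, 6:T. ✓
— 6 worlds.

5 and 6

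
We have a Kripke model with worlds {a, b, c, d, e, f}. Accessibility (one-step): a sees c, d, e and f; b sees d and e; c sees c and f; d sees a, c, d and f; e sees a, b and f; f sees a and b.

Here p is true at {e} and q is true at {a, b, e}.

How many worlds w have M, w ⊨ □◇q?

a: successors {c, d, e, f}; ◇q there: c:F, d:T, e:T, f:T. ✗
b: successors {d, e}; ◇q there: d:T, e:T. ✓
c: successors {c, f}; ◇q there: c:F, f:T. ✗
d: successors {a, c, d, f}; ◇q there: a:T, c:F, d:T, f:T. ✗
e: successors {a, b, f}; ◇q there: a:T, b:T, f:T. ✓
f: successors {a, b}; ◇q there: a:T, b:T. ✓
Satisfying worlds: {b, e, f}.

3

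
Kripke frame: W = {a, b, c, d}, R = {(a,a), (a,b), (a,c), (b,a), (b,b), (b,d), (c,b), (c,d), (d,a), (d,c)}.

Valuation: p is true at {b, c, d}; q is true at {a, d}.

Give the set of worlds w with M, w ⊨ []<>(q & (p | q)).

{a, b, c, d}

a: successors {a, b, c}; <>(q & (p | q)) there: a:T, b:T, c:T. ✓
b: successors {a, b, d}; <>(q & (p | q)) there: a:T, b:T, d:T. ✓
c: successors {b, d}; <>(q & (p | q)) there: b:T, d:T. ✓
d: successors {a, c}; <>(q & (p | q)) there: a:T, c:T. ✓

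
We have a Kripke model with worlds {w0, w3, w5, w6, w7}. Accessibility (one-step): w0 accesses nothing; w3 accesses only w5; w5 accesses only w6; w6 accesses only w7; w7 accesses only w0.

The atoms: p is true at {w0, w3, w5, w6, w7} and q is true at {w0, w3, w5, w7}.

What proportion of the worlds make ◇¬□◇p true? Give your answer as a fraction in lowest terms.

1/5

w0: no successors, so ◇¬□◇p fails. ✗
w3: successors {w5}; ¬□◇p there: w5:F. ✗
w5: successors {w6}; ¬□◇p there: w6:F. ✗
w6: successors {w7}; ¬□◇p there: w7:T. ✓
w7: successors {w0}; ¬□◇p there: w0:F. ✗
That's 1 of 5 worlds, so 1/5.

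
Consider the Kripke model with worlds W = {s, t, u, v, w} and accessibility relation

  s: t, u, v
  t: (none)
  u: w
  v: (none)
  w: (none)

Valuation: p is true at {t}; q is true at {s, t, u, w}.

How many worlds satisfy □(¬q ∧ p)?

s: successors {t, u, v}; ¬q ∧ p there: t:F, u:F, v:F. ✗
t: no successors, so □(¬q ∧ p) holds vacuously. ✓
u: successors {w}; ¬q ∧ p there: w:F. ✗
v: no successors, so □(¬q ∧ p) holds vacuously. ✓
w: no successors, so □(¬q ∧ p) holds vacuously. ✓
Satisfying worlds: {t, v, w}.

3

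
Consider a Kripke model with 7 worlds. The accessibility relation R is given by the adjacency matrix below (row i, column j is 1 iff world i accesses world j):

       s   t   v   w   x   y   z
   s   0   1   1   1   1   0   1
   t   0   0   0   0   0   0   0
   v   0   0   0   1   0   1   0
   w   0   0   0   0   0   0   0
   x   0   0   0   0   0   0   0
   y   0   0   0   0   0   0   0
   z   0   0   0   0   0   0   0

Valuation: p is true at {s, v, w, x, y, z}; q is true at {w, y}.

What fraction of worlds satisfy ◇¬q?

1/7

s: successors {t, v, w, x, z}; ¬q there: t:T, v:T, w:F, x:T, z:T. ✓
t: no successors, so ◇¬q fails. ✗
v: successors {w, y}; ¬q there: w:F, y:F. ✗
w: no successors, so ◇¬q fails. ✗
x: no successors, so ◇¬q fails. ✗
y: no successors, so ◇¬q fails. ✗
z: no successors, so ◇¬q fails. ✗
That's 1 of 7 worlds, so 1/7.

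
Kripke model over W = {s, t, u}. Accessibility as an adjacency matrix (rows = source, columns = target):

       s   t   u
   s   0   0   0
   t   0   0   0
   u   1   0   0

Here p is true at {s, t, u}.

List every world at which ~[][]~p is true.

s: [][]~p is T. ✗
t: [][]~p is T. ✗
u: [][]~p is T. ✗

∅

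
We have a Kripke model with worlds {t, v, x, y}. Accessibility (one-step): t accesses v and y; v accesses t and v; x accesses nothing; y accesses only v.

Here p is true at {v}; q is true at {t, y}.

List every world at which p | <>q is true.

{t, v}

t: p is F, <>q is T. ✓
v: p is T, <>q is T. ✓
x: p is F, <>q is F. ✗
y: p is F, <>q is F. ✗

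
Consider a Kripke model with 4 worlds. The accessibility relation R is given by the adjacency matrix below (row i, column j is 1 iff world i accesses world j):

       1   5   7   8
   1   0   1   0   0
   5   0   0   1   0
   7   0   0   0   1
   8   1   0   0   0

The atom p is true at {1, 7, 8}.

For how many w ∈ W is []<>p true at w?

3

1: successors {5}; <>p there: 5:T. ✓
5: successors {7}; <>p there: 7:T. ✓
7: successors {8}; <>p there: 8:T. ✓
8: successors {1}; <>p there: 1:F. ✗
Satisfying worlds: {1, 5, 7}.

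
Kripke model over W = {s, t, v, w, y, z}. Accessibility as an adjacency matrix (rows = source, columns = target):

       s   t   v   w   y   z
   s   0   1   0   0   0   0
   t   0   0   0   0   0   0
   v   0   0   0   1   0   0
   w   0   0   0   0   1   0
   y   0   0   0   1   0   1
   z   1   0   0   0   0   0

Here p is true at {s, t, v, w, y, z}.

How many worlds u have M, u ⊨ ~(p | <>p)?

0

s: p | <>p is T. ✗
t: p | <>p is T. ✗
v: p | <>p is T. ✗
w: p | <>p is T. ✗
y: p | <>p is T. ✗
z: p | <>p is T. ✗
Satisfying worlds: ∅.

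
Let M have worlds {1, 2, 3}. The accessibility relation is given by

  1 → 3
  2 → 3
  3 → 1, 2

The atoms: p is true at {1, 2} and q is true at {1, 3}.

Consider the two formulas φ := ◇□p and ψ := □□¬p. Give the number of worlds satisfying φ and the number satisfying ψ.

For ◇□p:
1: successors {3}; □p there: 3:T. ✓
2: successors {3}; □p there: 3:T. ✓
3: successors {1, 2}; □p there: 1:F, 2:F. ✗
— 2 worlds.
For □□¬p:
1: successors {3}; □¬p there: 3:F. ✗
2: successors {3}; □¬p there: 3:F. ✗
3: successors {1, 2}; □¬p there: 1:T, 2:T. ✓
— 1 world.

2 and 1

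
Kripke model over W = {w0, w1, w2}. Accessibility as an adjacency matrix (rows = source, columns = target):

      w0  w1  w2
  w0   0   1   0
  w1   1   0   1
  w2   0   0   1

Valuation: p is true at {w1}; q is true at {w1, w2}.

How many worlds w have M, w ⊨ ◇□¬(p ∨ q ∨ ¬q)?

w0: successors {w1}; □¬(p ∨ q ∨ ¬q) there: w1:F. ✗
w1: successors {w0, w2}; □¬(p ∨ q ∨ ¬q) there: w0:F, w2:F. ✗
w2: successors {w2}; □¬(p ∨ q ∨ ¬q) there: w2:F. ✗
Satisfying worlds: ∅.

0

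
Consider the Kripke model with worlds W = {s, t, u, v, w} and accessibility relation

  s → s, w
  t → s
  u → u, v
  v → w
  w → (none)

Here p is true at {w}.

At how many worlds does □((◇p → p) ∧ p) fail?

s: successors {s, w}; (◇p → p) ∧ p there: s:F, w:T. ✗
t: successors {s}; (◇p → p) ∧ p there: s:F. ✗
u: successors {u, v}; (◇p → p) ∧ p there: u:F, v:F. ✗
v: successors {w}; (◇p → p) ∧ p there: w:T. ✓
w: no successors, so □((◇p → p) ∧ p) holds vacuously. ✓
Satisfying worlds: {v, w}.
So □((◇p → p) ∧ p) fails at the other 3 worlds.

3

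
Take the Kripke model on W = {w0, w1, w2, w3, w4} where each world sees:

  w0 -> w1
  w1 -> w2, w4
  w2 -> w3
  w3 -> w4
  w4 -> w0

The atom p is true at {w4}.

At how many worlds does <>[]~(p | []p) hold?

3

w0: successors {w1}; []~(p | []p) there: w1:F. ✗
w1: successors {w2, w4}; []~(p | []p) there: w2:F, w4:T. ✓
w2: successors {w3}; []~(p | []p) there: w3:F. ✗
w3: successors {w4}; []~(p | []p) there: w4:T. ✓
w4: successors {w0}; []~(p | []p) there: w0:T. ✓
Satisfying worlds: {w1, w3, w4}.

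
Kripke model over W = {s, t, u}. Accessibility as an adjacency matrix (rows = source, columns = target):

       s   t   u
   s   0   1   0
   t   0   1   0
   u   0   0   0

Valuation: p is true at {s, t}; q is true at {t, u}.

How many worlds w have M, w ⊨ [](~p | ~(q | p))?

1

s: successors {t}; ~p | ~(q | p) there: t:F. ✗
t: successors {t}; ~p | ~(q | p) there: t:F. ✗
u: no successors, so [](~p | ~(q | p)) holds vacuously. ✓
Satisfying worlds: {u}.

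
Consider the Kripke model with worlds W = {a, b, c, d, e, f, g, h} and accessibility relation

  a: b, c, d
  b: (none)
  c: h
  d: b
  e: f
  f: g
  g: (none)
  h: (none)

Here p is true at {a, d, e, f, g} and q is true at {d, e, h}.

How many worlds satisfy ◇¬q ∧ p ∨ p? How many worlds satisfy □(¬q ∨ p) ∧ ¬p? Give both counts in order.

5 and 2

For ◇¬q ∧ p ∨ p:
a: ◇¬q ∧ p is T, p is T. ✓
b: ◇¬q ∧ p is F, p is F. ✗
c: ◇¬q ∧ p is F, p is F. ✗
d: ◇¬q ∧ p is T, p is T. ✓
e: ◇¬q ∧ p is T, p is T. ✓
f: ◇¬q ∧ p is T, p is T. ✓
g: ◇¬q ∧ p is F, p is T. ✓
h: ◇¬q ∧ p is F, p is F. ✗
— 5 worlds.
For □(¬q ∨ p) ∧ ¬p:
a: □(¬q ∨ p) is T, ¬p is F. ✗
b: □(¬q ∨ p) is T, ¬p is T. ✓
c: □(¬q ∨ p) is F, ¬p is T. ✗
d: □(¬q ∨ p) is T, ¬p is F. ✗
e: □(¬q ∨ p) is T, ¬p is F. ✗
f: □(¬q ∨ p) is T, ¬p is F. ✗
g: □(¬q ∨ p) is T, ¬p is F. ✗
h: □(¬q ∨ p) is T, ¬p is T. ✓
— 2 worlds.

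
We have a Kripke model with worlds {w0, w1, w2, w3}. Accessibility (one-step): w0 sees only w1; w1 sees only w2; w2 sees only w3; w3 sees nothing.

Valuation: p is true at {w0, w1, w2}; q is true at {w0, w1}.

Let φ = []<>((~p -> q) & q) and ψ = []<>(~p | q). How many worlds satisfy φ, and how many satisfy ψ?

For []<>((~p -> q) & q):
w0: successors {w1}; <>((~p -> q) & q) there: w1:F. ✗
w1: successors {w2}; <>((~p -> q) & q) there: w2:F. ✗
w2: successors {w3}; <>((~p -> q) & q) there: w3:F. ✗
w3: no successors, so []<>((~p -> q) & q) holds vacuously. ✓
— 1 world.
For []<>(~p | q):
w0: successors {w1}; <>(~p | q) there: w1:F. ✗
w1: successors {w2}; <>(~p | q) there: w2:T. ✓
w2: successors {w3}; <>(~p | q) there: w3:F. ✗
w3: no successors, so []<>(~p | q) holds vacuously. ✓
— 2 worlds.

1 and 2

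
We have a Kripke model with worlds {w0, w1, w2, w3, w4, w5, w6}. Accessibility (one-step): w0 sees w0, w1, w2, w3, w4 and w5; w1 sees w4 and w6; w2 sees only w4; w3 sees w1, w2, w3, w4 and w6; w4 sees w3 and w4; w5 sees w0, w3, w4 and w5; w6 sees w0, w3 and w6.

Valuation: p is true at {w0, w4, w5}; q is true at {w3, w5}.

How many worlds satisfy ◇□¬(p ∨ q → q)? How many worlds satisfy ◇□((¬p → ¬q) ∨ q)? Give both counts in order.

2 and 7

For ◇□¬(p ∨ q → q):
w0: successors {w0, w1, w2, w3, w4, w5}; □¬(p ∨ q → q) there: w0:F, w1:F, w2:T, w3:F, w4:F, w5:F. ✓
w1: successors {w4, w6}; □¬(p ∨ q → q) there: w4:F, w6:F. ✗
w2: successors {w4}; □¬(p ∨ q → q) there: w4:F. ✗
w3: successors {w1, w2, w3, w4, w6}; □¬(p ∨ q → q) there: w1:F, w2:T, w3:F, w4:F, w6:F. ✓
w4: successors {w3, w4}; □¬(p ∨ q → q) there: w3:F, w4:F. ✗
w5: successors {w0, w3, w4, w5}; □¬(p ∨ q → q) there: w0:F, w3:F, w4:F, w5:F. ✗
w6: successors {w0, w3, w6}; □¬(p ∨ q → q) there: w0:F, w3:F, w6:F. ✗
— 2 worlds.
For ◇□((¬p → ¬q) ∨ q):
w0: successors {w0, w1, w2, w3, w4, w5}; □((¬p → ¬q) ∨ q) there: w0:T, w1:T, w2:T, w3:T, w4:T, w5:T. ✓
w1: successors {w4, w6}; □((¬p → ¬q) ∨ q) there: w4:T, w6:T. ✓
w2: successors {w4}; □((¬p → ¬q) ∨ q) there: w4:T. ✓
w3: successors {w1, w2, w3, w4, w6}; □((¬p → ¬q) ∨ q) there: w1:T, w2:T, w3:T, w4:T, w6:T. ✓
w4: successors {w3, w4}; □((¬p → ¬q) ∨ q) there: w3:T, w4:T. ✓
w5: successors {w0, w3, w4, w5}; □((¬p → ¬q) ∨ q) there: w0:T, w3:T, w4:T, w5:T. ✓
w6: successors {w0, w3, w6}; □((¬p → ¬q) ∨ q) there: w0:T, w3:T, w6:T. ✓
— 7 worlds.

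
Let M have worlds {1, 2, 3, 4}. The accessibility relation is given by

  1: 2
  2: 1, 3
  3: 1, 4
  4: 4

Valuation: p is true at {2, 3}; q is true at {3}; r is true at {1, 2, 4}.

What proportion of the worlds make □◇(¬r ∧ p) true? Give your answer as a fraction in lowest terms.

1/4

1: successors {2}; ◇(¬r ∧ p) there: 2:T. ✓
2: successors {1, 3}; ◇(¬r ∧ p) there: 1:F, 3:F. ✗
3: successors {1, 4}; ◇(¬r ∧ p) there: 1:F, 4:F. ✗
4: successors {4}; ◇(¬r ∧ p) there: 4:F. ✗
That's 1 of 4 worlds, so 1/4.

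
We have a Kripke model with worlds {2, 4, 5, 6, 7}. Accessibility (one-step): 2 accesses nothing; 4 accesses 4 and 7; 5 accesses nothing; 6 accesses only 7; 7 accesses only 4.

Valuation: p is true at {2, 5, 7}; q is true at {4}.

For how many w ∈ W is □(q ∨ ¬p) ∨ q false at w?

2: □(q ∨ ¬p) is T, q is F. ✓
4: □(q ∨ ¬p) is F, q is T. ✓
5: □(q ∨ ¬p) is T, q is F. ✓
6: □(q ∨ ¬p) is F, q is F. ✗
7: □(q ∨ ¬p) is T, q is F. ✓
Satisfying worlds: {2, 4, 5, 7}.
So □(q ∨ ¬p) ∨ q fails at the other 1 world.

1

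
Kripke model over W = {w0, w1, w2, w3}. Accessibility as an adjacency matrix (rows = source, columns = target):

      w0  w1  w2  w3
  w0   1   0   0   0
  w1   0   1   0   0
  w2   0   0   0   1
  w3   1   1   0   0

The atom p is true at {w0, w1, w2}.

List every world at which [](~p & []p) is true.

w0: successors {w0}; ~p & []p there: w0:F. ✗
w1: successors {w1}; ~p & []p there: w1:F. ✗
w2: successors {w3}; ~p & []p there: w3:T. ✓
w3: successors {w0, w1}; ~p & []p there: w0:F, w1:F. ✗

{w2}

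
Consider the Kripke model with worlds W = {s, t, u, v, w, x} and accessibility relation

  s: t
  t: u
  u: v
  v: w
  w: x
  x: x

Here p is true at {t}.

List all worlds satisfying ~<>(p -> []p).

s: <>(p -> []p) is F. ✓
t: <>(p -> []p) is T. ✗
u: <>(p -> []p) is T. ✗
v: <>(p -> []p) is T. ✗
w: <>(p -> []p) is T. ✗
x: <>(p -> []p) is T. ✗

{s}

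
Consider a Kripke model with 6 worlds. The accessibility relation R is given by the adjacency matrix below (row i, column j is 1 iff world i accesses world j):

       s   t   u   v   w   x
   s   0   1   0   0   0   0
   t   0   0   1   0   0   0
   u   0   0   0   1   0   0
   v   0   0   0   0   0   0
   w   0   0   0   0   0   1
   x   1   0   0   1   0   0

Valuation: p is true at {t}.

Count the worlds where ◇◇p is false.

s: successors {t}; ◇p there: t:F. ✗
t: successors {u}; ◇p there: u:F. ✗
u: successors {v}; ◇p there: v:F. ✗
v: no successors, so ◇◇p fails. ✗
w: successors {x}; ◇p there: x:F. ✗
x: successors {s, v}; ◇p there: s:T, v:F. ✓
Satisfying worlds: {x}.
So ◇◇p fails at the other 5 worlds.

5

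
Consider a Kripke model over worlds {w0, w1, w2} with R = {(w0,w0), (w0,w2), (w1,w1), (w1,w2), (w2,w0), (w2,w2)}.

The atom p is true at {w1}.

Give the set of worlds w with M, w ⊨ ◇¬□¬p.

{w1}

w0: successors {w0, w2}; ¬□¬p there: w0:F, w2:F. ✗
w1: successors {w1, w2}; ¬□¬p there: w1:T, w2:F. ✓
w2: successors {w0, w2}; ¬□¬p there: w0:F, w2:F. ✗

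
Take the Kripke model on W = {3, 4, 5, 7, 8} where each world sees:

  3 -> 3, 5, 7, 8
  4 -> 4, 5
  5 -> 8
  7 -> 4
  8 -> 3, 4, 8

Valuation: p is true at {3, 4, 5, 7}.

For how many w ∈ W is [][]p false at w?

4

3: successors {3, 5, 7, 8}; []p there: 3:F, 5:F, 7:T, 8:F. ✗
4: successors {4, 5}; []p there: 4:T, 5:F. ✗
5: successors {8}; []p there: 8:F. ✗
7: successors {4}; []p there: 4:T. ✓
8: successors {3, 4, 8}; []p there: 3:F, 4:T, 8:F. ✗
Satisfying worlds: {7}.
So [][]p fails at the other 4 worlds.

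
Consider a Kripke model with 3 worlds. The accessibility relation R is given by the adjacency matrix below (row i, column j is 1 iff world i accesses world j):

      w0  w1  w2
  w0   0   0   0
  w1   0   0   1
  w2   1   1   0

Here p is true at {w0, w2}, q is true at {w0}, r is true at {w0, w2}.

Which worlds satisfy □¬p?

w0: no successors, so □¬p holds vacuously. ✓
w1: successors {w2}; ¬p there: w2:F. ✗
w2: successors {w0, w1}; ¬p there: w0:F, w1:T. ✗

{w0}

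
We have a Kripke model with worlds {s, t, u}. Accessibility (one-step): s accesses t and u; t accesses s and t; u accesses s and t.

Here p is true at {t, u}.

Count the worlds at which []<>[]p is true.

s: successors {t, u}; <>[]p there: t:T, u:T. ✓
t: successors {s, t}; <>[]p there: s:F, t:T. ✗
u: successors {s, t}; <>[]p there: s:F, t:T. ✗
Satisfying worlds: {s}.

1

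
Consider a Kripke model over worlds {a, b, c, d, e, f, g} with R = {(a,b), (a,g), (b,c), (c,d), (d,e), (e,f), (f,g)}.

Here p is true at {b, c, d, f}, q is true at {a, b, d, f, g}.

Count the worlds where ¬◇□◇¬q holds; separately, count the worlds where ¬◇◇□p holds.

For ¬◇□◇¬q:
a: ◇□◇¬q is T. ✗
b: ◇□◇¬q is T. ✗
c: ◇□◇¬q is F. ✓
d: ◇□◇¬q is F. ✓
e: ◇□◇¬q is F. ✓
f: ◇□◇¬q is T. ✗
g: ◇□◇¬q is F. ✓
— 4 worlds.
For ¬◇◇□p:
a: ◇◇□p is T. ✗
b: ◇◇□p is F. ✓
c: ◇◇□p is T. ✗
d: ◇◇□p is F. ✓
e: ◇◇□p is T. ✗
f: ◇◇□p is F. ✓
g: ◇◇□p is F. ✓
— 4 worlds.

4 and 4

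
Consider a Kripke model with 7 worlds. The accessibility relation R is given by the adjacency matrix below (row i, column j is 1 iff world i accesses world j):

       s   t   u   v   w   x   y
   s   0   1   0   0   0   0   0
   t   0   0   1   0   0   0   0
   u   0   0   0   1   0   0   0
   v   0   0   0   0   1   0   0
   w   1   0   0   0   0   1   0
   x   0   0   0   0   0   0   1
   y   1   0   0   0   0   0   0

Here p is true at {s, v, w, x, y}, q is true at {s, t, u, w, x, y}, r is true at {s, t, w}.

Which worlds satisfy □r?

{s, v, y}

s: successors {t}; r there: t:T. ✓
t: successors {u}; r there: u:F. ✗
u: successors {v}; r there: v:F. ✗
v: successors {w}; r there: w:T. ✓
w: successors {s, x}; r there: s:T, x:F. ✗
x: successors {y}; r there: y:F. ✗
y: successors {s}; r there: s:T. ✓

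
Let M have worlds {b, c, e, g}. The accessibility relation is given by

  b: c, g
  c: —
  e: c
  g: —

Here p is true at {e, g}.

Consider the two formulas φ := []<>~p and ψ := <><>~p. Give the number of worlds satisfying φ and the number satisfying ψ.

2 and 0

For []<>~p:
b: successors {c, g}; <>~p there: c:F, g:F. ✗
c: no successors, so []<>~p holds vacuously. ✓
e: successors {c}; <>~p there: c:F. ✗
g: no successors, so []<>~p holds vacuously. ✓
— 2 worlds.
For <><>~p:
b: successors {c, g}; <>~p there: c:F, g:F. ✗
c: no successors, so <><>~p fails. ✗
e: successors {c}; <>~p there: c:F. ✗
g: no successors, so <><>~p fails. ✗
— 0 worlds.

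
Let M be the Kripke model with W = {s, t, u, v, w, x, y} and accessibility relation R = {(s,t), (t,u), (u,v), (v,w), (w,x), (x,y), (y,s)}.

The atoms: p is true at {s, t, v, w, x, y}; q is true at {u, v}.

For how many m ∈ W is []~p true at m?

1

s: successors {t}; ~p there: t:F. ✗
t: successors {u}; ~p there: u:T. ✓
u: successors {v}; ~p there: v:F. ✗
v: successors {w}; ~p there: w:F. ✗
w: successors {x}; ~p there: x:F. ✗
x: successors {y}; ~p there: y:F. ✗
y: successors {s}; ~p there: s:F. ✗
Satisfying worlds: {t}.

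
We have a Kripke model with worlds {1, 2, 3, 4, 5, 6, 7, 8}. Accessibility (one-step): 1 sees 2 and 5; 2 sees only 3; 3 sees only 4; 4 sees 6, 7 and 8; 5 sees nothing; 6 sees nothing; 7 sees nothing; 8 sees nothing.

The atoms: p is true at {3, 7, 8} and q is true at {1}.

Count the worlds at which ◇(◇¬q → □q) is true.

2

1: successors {2, 5}; ◇¬q → □q there: 2:F, 5:T. ✓
2: successors {3}; ◇¬q → □q there: 3:F. ✗
3: successors {4}; ◇¬q → □q there: 4:F. ✗
4: successors {6, 7, 8}; ◇¬q → □q there: 6:T, 7:T, 8:T. ✓
5: no successors, so ◇(◇¬q → □q) fails. ✗
6: no successors, so ◇(◇¬q → □q) fails. ✗
7: no successors, so ◇(◇¬q → □q) fails. ✗
8: no successors, so ◇(◇¬q → □q) fails. ✗
Satisfying worlds: {1, 4}.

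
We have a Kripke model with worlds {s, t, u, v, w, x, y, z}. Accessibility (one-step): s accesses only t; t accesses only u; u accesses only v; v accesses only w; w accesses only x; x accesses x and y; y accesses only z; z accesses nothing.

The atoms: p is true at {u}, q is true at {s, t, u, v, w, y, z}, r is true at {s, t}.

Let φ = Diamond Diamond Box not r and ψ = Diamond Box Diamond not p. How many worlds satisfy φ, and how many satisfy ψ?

For Diamond Diamond Box not r:
s: successors {t}; Diamond Box not r there: t:T. ✓
t: successors {u}; Diamond Box not r there: u:T. ✓
u: successors {v}; Diamond Box not r there: v:T. ✓
v: successors {w}; Diamond Box not r there: w:T. ✓
w: successors {x}; Diamond Box not r there: x:T. ✓
x: successors {x, y}; Diamond Box not r there: x:T, y:T. ✓
y: successors {z}; Diamond Box not r there: z:F. ✗
z: no successors, so Diamond Diamond Box not r fails. ✗
— 6 worlds.
For Diamond Box Diamond not p:
s: successors {t}; Box Diamond not p there: t:T. ✓
t: successors {u}; Box Diamond not p there: u:T. ✓
u: successors {v}; Box Diamond not p there: v:T. ✓
v: successors {w}; Box Diamond not p there: w:T. ✓
w: successors {x}; Box Diamond not p there: x:T. ✓
x: successors {x, y}; Box Diamond not p there: x:T, y:F. ✓
y: successors {z}; Box Diamond not p there: z:T. ✓
z: no successors, so Diamond Box Diamond not p fails. ✗
— 7 worlds.

6 and 7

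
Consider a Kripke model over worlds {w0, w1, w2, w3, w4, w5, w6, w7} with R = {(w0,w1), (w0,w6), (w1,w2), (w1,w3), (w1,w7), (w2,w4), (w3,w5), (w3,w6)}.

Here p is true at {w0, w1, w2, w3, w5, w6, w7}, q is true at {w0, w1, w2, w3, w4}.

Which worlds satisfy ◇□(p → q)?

w0: successors {w1, w6}; □(p → q) there: w1:F, w6:T. ✓
w1: successors {w2, w3, w7}; □(p → q) there: w2:T, w3:F, w7:T. ✓
w2: successors {w4}; □(p → q) there: w4:T. ✓
w3: successors {w5, w6}; □(p → q) there: w5:T, w6:T. ✓
w4: no successors, so ◇□(p → q) fails. ✗
w5: no successors, so ◇□(p → q) fails. ✗
w6: no successors, so ◇□(p → q) fails. ✗
w7: no successors, so ◇□(p → q) fails. ✗

{w0, w1, w2, w3}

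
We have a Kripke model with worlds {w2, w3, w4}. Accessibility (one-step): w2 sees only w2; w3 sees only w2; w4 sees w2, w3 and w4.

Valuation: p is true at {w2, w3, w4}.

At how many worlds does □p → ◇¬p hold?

0

w2: □p is T, ◇¬p is F. ✗
w3: □p is T, ◇¬p is F. ✗
w4: □p is T, ◇¬p is F. ✗
Satisfying worlds: ∅.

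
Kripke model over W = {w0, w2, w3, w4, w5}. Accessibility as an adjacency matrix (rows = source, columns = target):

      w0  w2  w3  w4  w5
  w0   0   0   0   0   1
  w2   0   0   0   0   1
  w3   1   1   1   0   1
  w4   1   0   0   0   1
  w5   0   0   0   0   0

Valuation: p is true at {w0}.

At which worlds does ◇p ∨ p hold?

{w0, w3, w4}

w0: ◇p is F, p is T. ✓
w2: ◇p is F, p is F. ✗
w3: ◇p is T, p is F. ✓
w4: ◇p is T, p is F. ✓
w5: ◇p is F, p is F. ✗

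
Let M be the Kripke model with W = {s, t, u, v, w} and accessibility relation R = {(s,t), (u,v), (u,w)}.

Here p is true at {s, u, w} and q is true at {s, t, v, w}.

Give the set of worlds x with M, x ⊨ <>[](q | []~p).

{s, u}

s: successors {t}; [](q | []~p) there: t:T. ✓
t: no successors, so <>[](q | []~p) fails. ✗
u: successors {v, w}; [](q | []~p) there: v:T, w:T. ✓
v: no successors, so <>[](q | []~p) fails. ✗
w: no successors, so <>[](q | []~p) fails. ✗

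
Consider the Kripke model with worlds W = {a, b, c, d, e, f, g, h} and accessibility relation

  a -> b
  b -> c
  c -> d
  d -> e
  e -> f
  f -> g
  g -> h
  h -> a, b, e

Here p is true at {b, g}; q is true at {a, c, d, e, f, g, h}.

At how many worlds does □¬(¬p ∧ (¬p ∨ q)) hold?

2

a: successors {b}; ¬(¬p ∧ (¬p ∨ q)) there: b:T. ✓
b: successors {c}; ¬(¬p ∧ (¬p ∨ q)) there: c:F. ✗
c: successors {d}; ¬(¬p ∧ (¬p ∨ q)) there: d:F. ✗
d: successors {e}; ¬(¬p ∧ (¬p ∨ q)) there: e:F. ✗
e: successors {f}; ¬(¬p ∧ (¬p ∨ q)) there: f:F. ✗
f: successors {g}; ¬(¬p ∧ (¬p ∨ q)) there: g:T. ✓
g: successors {h}; ¬(¬p ∧ (¬p ∨ q)) there: h:F. ✗
h: successors {a, b, e}; ¬(¬p ∧ (¬p ∨ q)) there: a:F, b:T, e:F. ✗
Satisfying worlds: {a, f}.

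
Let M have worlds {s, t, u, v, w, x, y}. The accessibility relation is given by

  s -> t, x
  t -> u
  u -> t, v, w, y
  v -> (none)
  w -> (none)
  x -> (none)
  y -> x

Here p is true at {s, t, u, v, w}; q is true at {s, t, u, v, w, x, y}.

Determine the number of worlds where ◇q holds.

4

s: successors {t, x}; q there: t:T, x:T. ✓
t: successors {u}; q there: u:T. ✓
u: successors {t, v, w, y}; q there: t:T, v:T, w:T, y:T. ✓
v: no successors, so ◇q fails. ✗
w: no successors, so ◇q fails. ✗
x: no successors, so ◇q fails. ✗
y: successors {x}; q there: x:T. ✓
Satisfying worlds: {s, t, u, y}.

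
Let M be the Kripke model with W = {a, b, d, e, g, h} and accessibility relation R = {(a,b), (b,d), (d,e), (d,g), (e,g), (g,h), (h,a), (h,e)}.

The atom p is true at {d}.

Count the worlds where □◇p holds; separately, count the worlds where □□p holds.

1 and 1

For □◇p:
a: successors {b}; ◇p there: b:T. ✓
b: successors {d}; ◇p there: d:F. ✗
d: successors {e, g}; ◇p there: e:F, g:F. ✗
e: successors {g}; ◇p there: g:F. ✗
g: successors {h}; ◇p there: h:F. ✗
h: successors {a, e}; ◇p there: a:F, e:F. ✗
— 1 world.
For □□p:
a: successors {b}; □p there: b:T. ✓
b: successors {d}; □p there: d:F. ✗
d: successors {e, g}; □p there: e:F, g:F. ✗
e: successors {g}; □p there: g:F. ✗
g: successors {h}; □p there: h:F. ✗
h: successors {a, e}; □p there: a:F, e:F. ✗
— 1 world.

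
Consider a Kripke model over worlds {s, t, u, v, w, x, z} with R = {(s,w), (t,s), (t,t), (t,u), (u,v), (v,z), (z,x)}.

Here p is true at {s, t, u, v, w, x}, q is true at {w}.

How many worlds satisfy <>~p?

s: successors {w}; ~p there: w:F. ✗
t: successors {s, t, u}; ~p there: s:F, t:F, u:F. ✗
u: successors {v}; ~p there: v:F. ✗
v: successors {z}; ~p there: z:T. ✓
w: no successors, so <>~p fails. ✗
x: no successors, so <>~p fails. ✗
z: successors {x}; ~p there: x:F. ✗
Satisfying worlds: {v}.

1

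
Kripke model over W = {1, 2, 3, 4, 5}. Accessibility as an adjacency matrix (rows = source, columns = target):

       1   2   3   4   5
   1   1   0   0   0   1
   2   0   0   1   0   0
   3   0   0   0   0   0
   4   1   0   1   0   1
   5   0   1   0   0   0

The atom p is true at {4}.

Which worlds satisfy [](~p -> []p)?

{2, 3}

1: successors {1, 5}; ~p -> []p there: 1:F, 5:F. ✗
2: successors {3}; ~p -> []p there: 3:T. ✓
3: no successors, so [](~p -> []p) holds vacuously. ✓
4: successors {1, 3, 5}; ~p -> []p there: 1:F, 3:T, 5:F. ✗
5: successors {2}; ~p -> []p there: 2:F. ✗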